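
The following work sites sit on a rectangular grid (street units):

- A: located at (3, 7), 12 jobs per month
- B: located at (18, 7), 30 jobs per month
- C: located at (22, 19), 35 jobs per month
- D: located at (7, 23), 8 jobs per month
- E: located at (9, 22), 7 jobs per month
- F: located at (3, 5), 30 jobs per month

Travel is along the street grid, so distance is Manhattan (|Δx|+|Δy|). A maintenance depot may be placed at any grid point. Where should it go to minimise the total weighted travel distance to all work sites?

Manhattan distance separates: Σwᵢ(|x−xᵢ|+|y−yᵢ|) = Σwᵢ|x−xᵢ| + Σwᵢ|y−yᵢ|, so x and y are optimised independently as 1-D weighted medians.
Total weight W = 122; half = 61.
x-coordinate, sorted with cumulative weight:
  x=3 (A, w=12) cum 12
  x=3 (F, w=30) cum 42
  x=7 (D, w=8) cum 50
  x=9 (E, w=7) cum 57
  x=18 (B, w=30) cum 87  ← median
  x=22 (C, w=35) cum 122
⇒ x* = 18
y-coordinate, sorted with cumulative weight:
  y=5 (F, w=30) cum 30
  y=7 (A, w=12) cum 42
  y=7 (B, w=30) cum 72  ← median
  y=19 (C, w=35) cum 107
  y=22 (E, w=7) cum 114
  y=23 (D, w=8) cum 122
⇒ y* = 7

(18, 7)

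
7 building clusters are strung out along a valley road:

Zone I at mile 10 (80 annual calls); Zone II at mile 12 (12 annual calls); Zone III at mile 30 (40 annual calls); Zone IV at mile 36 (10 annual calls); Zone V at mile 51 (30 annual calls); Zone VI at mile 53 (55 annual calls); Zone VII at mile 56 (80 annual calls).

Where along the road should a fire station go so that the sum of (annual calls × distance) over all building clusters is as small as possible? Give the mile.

x = 51

For a sum of weighted absolute distances on a line, the optimum is the weighted median (not the mean). Total weight W = 307; half-weight = 153.5.
Sort by position and accumulate weight:
  mile 10 (Zone I, w=80) → cum 80
  mile 12 (Zone II, w=12) → cum 92
  mile 30 (Zone III, w=40) → cum 132
  mile 36 (Zone IV, w=10) → cum 142
  mile 51 (Zone V, w=30) → cum 172  ≥ 153.5 → median here
  mile 53 (Zone VI, w=55) → cum 227
  mile 56 (Zone VII, w=80) → cum 307
Optimal location: mile 51.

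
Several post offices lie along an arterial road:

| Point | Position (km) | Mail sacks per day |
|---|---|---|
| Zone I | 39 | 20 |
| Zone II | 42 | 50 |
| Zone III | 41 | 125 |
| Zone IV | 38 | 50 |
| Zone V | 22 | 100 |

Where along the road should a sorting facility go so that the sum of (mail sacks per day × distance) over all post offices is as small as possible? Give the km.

x = 41

For a sum of weighted absolute distances on a line, the optimum is the weighted median (not the mean). Total weight W = 345; half-weight = 172.5.
Sort by position and accumulate weight:
  km 22 (Zone V, w=100) → cum 100
  km 38 (Zone IV, w=50) → cum 150
  km 39 (Zone I, w=20) → cum 170
  km 41 (Zone III, w=125) → cum 295  ≥ 172.5 → median here
  km 42 (Zone II, w=50) → cum 345
Optimal location: km 41.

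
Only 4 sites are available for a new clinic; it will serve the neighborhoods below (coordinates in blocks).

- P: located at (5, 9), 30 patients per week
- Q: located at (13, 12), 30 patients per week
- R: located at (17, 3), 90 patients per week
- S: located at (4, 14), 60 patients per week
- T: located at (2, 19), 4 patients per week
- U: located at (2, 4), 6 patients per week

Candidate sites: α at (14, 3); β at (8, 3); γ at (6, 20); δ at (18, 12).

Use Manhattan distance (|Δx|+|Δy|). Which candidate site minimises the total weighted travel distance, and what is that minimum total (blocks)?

α, total 2470 blocks

Total weighted distance at each candidate:
  α (14, 3): total = 2470
  β (8, 3): total = 2530
  γ (6, 20): total = 3950
  δ (18, 12): total = 2726
Minimum is at α with total 2470 blocks.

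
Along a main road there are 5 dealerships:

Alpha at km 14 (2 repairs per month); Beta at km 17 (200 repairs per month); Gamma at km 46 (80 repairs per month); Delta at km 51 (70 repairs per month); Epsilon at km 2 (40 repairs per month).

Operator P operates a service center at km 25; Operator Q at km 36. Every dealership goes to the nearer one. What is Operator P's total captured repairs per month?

The indifferent point is the midpoint (25+36)/2 = 30.5; dealerships left of it (closer to Operator P at 25) go to Operator P, those right go to Operator Q.
  Epsilon at 2 (w=40) → Operator P
  Alpha at 14 (w=2) → Operator P
  Beta at 17 (w=200) → Operator P
  Gamma at 46 (w=80) → Operator Q
  Delta at 51 (w=70) → Operator Q
Operator P captures 242; Operator Q captures 150.

242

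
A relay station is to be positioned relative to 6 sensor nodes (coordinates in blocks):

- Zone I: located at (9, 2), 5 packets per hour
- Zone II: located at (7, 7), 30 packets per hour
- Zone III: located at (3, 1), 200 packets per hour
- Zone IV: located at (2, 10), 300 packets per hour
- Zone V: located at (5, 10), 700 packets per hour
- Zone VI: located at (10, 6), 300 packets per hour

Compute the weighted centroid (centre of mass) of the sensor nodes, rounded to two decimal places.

The minimiser of Σwᵢ‖p−pᵢ‖² is the weighted centroid p* = (Σwᵢpᵢ)/(Σwᵢ).
Σwᵢ = 1535.
Σwᵢxᵢ = 5·9 + 30·7 + 200·3 + 300·2 + 700·5 + 300·10 = 7955.
Σwᵢyᵢ = 5·2 + 30·7 + 200·1 + 300·10 + 700·10 + 300·6 = 12220.
x* = 7955/1535 = 5.18, y* = 12220/1535 = 7.96.

(5.18, 7.96)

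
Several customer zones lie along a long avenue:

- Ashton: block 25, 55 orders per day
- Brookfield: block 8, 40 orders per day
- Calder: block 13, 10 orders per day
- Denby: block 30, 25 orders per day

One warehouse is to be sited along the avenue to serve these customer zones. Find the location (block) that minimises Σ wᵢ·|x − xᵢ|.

x = 25

For a sum of weighted absolute distances on a line, the optimum is the weighted median (not the mean). Total weight W = 130; half-weight = 65.
Sort by position and accumulate weight:
  block 8 (Brookfield, w=40) → cum 40
  block 13 (Calder, w=10) → cum 50
  block 25 (Ashton, w=55) → cum 105  ≥ 65 → median here
  block 30 (Denby, w=25) → cum 130
Optimal location: block 25.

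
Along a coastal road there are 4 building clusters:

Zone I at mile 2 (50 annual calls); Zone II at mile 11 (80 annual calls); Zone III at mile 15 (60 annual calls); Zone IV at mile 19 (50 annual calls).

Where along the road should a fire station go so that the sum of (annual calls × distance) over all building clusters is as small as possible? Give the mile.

x = 11

For a sum of weighted absolute distances on a line, the optimum is the weighted median (not the mean). Total weight W = 240; half-weight = 120.
Sort by position and accumulate weight:
  mile 2 (Zone I, w=50) → cum 50
  mile 11 (Zone II, w=80) → cum 130  ≥ 120 → median here
  mile 15 (Zone III, w=60) → cum 190
  mile 19 (Zone IV, w=50) → cum 240
Optimal location: mile 11.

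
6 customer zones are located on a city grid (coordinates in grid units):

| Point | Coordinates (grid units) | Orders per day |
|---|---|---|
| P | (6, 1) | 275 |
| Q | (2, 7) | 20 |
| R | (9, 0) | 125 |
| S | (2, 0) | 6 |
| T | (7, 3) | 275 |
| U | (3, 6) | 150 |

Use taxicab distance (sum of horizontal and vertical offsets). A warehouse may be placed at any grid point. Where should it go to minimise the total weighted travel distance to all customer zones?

Manhattan distance separates: Σwᵢ(|x−xᵢ|+|y−yᵢ|) = Σwᵢ|x−xᵢ| + Σwᵢ|y−yᵢ|, so x and y are optimised independently as 1-D weighted medians.
Total weight W = 851; half = 425.5.
x-coordinate, sorted with cumulative weight:
  x=2 (Q, w=20) cum 20
  x=2 (S, w=6) cum 26
  x=3 (U, w=150) cum 176
  x=6 (P, w=275) cum 451  ← median
  x=7 (T, w=275) cum 726
  x=9 (R, w=125) cum 851
⇒ x* = 6
y-coordinate, sorted with cumulative weight:
  y=0 (R, w=125) cum 125
  y=0 (S, w=6) cum 131
  y=1 (P, w=275) cum 406
  y=3 (T, w=275) cum 681  ← median
  y=6 (U, w=150) cum 831
  y=7 (Q, w=20) cum 851
⇒ y* = 3

(6, 3)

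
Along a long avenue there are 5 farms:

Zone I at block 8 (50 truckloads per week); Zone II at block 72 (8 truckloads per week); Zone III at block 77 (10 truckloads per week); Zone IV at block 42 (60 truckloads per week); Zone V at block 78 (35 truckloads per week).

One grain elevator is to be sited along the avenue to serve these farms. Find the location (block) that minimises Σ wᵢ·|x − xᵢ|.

x = 42

For a sum of weighted absolute distances on a line, the optimum is the weighted median (not the mean). Total weight W = 163; half-weight = 81.5.
Sort by position and accumulate weight:
  block 8 (Zone I, w=50) → cum 50
  block 42 (Zone IV, w=60) → cum 110  ≥ 81.5 → median here
  block 72 (Zone II, w=8) → cum 118
  block 77 (Zone III, w=10) → cum 128
  block 78 (Zone V, w=35) → cum 163
Optimal location: block 42.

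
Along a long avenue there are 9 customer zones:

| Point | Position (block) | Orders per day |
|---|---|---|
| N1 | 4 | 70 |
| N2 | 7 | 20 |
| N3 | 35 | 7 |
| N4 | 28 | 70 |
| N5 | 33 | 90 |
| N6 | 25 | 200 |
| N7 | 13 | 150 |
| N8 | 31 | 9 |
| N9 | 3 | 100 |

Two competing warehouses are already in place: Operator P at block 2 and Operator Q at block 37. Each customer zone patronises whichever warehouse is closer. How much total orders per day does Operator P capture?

The indifferent point is the midpoint (2+37)/2 = 19.5; customer zones left of it (closer to Operator P at 2) go to Operator P, those right go to Operator Q.
  N9 at 3 (w=100) → Operator P
  N1 at 4 (w=70) → Operator P
  N2 at 7 (w=20) → Operator P
  N7 at 13 (w=150) → Operator P
  N6 at 25 (w=200) → Operator Q
  N4 at 28 (w=70) → Operator Q
  N8 at 31 (w=9) → Operator Q
  N5 at 33 (w=90) → Operator Q
  N3 at 35 (w=7) → Operator Q
Operator P captures 340; Operator Q captures 376.

340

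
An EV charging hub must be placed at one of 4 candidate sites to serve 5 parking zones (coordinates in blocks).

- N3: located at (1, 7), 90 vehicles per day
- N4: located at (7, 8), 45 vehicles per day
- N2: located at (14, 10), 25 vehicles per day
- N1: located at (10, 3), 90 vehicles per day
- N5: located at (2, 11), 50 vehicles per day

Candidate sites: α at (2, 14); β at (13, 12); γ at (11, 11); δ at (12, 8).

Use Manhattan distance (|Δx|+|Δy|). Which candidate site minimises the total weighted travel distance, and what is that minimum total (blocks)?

Total weighted distance at each candidate:
  α (2, 14): total = 3475
  β (13, 12): total = 3735
  γ (11, 11): total = 2935
  δ (12, 8): total = 2685
Minimum is at δ with total 2685 blocks.

δ, total 2685 blocks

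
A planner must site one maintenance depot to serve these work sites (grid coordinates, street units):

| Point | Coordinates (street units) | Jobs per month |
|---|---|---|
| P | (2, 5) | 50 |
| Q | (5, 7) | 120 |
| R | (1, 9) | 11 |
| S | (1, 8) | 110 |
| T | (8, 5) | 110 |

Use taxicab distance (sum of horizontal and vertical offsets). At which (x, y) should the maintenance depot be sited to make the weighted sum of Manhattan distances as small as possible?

Manhattan distance separates: Σwᵢ(|x−xᵢ|+|y−yᵢ|) = Σwᵢ|x−xᵢ| + Σwᵢ|y−yᵢ|, so x and y are optimised independently as 1-D weighted medians.
Total weight W = 401; half = 200.5.
x-coordinate, sorted with cumulative weight:
  x=1 (R, w=11) cum 11
  x=1 (S, w=110) cum 121
  x=2 (P, w=50) cum 171
  x=5 (Q, w=120) cum 291  ← median
  x=8 (T, w=110) cum 401
⇒ x* = 5
y-coordinate, sorted with cumulative weight:
  y=5 (P, w=50) cum 50
  y=5 (T, w=110) cum 160
  y=7 (Q, w=120) cum 280  ← median
  y=8 (S, w=110) cum 390
  y=9 (R, w=11) cum 401
⇒ y* = 7

(5, 7)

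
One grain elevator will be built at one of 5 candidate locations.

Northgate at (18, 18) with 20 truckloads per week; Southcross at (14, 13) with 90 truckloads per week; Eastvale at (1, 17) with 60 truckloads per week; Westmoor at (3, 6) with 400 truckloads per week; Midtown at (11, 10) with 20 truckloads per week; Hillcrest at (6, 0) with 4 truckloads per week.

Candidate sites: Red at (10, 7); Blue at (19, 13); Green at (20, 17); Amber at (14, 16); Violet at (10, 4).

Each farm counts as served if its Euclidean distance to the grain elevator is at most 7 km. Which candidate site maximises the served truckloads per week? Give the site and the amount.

Amber, covering 130

Coverage radius r = 7 km; a point is covered iff (Δx)²+(Δy)² ≤ 7² = 49.
  Red (10, 7): covers {Midtown} → 20
  Blue (19, 13): covers {Northgate, Southcross} → 110
  Green (20, 17): covers {Northgate} → 20
  Amber (14, 16): covers {Northgate, Southcross, Midtown} → 130
  Violet (10, 4): covers {Midtown, Hillcrest} → 24
Maximum coverage at Amber: 130 truckloads per week.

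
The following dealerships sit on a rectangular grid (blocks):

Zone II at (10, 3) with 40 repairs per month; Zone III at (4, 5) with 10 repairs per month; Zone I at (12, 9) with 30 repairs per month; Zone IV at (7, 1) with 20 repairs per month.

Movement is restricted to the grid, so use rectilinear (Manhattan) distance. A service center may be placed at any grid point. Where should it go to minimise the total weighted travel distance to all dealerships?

Manhattan distance separates: Σwᵢ(|x−xᵢ|+|y−yᵢ|) = Σwᵢ|x−xᵢ| + Σwᵢ|y−yᵢ|, so x and y are optimised independently as 1-D weighted medians.
Total weight W = 100; half = 50.
x-coordinate, sorted with cumulative weight:
  x=4 (Zone III, w=10) cum 10
  x=7 (Zone IV, w=20) cum 30
  x=10 (Zone II, w=40) cum 70  ← median
  x=12 (Zone I, w=30) cum 100
⇒ x* = 10
y-coordinate, sorted with cumulative weight:
  y=1 (Zone IV, w=20) cum 20
  y=3 (Zone II, w=40) cum 60  ← median
  y=5 (Zone III, w=10) cum 70
  y=9 (Zone I, w=30) cum 100
⇒ y* = 3

(10, 3)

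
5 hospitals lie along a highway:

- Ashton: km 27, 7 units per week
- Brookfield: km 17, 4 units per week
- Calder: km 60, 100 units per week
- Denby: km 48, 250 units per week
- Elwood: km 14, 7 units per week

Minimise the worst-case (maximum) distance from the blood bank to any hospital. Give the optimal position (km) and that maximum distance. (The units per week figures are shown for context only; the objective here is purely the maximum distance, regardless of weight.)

The 1-center on a line is the midpoint of the two extreme points: leftmost at 14, rightmost at 60.
Optimal location = (14 + 60)/2 = 37; maximum distance = (60 − 14)/2 = 23.

location 37, max distance 23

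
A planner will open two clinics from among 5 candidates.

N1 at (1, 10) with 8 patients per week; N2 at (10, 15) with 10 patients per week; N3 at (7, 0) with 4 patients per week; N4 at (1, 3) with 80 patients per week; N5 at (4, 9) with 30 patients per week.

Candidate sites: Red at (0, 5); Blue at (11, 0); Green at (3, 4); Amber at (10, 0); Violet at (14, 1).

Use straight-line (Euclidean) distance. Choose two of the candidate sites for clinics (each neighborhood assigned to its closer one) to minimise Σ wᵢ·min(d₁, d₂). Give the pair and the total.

Evaluate every pair (each demand assigned to the nearer of the two):
  {Green, Amber}: total = 524.8
  {Red, Green}: total = 525.7
  {Blue, Green}: total = 528.8
  {Green, Violet}: total = 535.5
  {Red, Amber}: total = 542.8
  {Red, Blue}: total = 546.8
  {Red, Violet}: total = 559.1
  {Amber, Violet}: total = 1348.7
  {Blue, Amber}: total = 1353.1
  {Blue, Violet}: total = 1452.0
Best pair: {Green, Amber} with total 524.8.

{Green, Amber}, total 524.8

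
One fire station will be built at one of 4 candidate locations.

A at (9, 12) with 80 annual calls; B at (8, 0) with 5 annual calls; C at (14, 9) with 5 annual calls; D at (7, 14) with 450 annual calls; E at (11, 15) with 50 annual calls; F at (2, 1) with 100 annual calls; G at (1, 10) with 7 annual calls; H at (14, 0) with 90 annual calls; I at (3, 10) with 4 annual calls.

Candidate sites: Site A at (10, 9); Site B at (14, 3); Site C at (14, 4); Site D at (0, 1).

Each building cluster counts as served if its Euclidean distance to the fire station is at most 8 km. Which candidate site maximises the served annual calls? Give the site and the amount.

Coverage radius r = 8 km; a point is covered iff (Δx)²+(Δy)² ≤ 8² = 64.
  Site A (10, 9): covers {A, C, D, E, I} → 589
  Site B (14, 3): covers {B, C, H} → 100
  Site C (14, 4): covers {B, C, H} → 100
  Site D (0, 1): covers {F} → 100
Maximum coverage at Site A: 589 annual calls.

Site A, covering 589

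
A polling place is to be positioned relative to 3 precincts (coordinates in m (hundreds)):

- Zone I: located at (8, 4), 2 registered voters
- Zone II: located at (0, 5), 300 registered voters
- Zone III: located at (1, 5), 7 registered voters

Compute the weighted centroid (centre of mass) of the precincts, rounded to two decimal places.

The minimiser of Σwᵢ‖p−pᵢ‖² is the weighted centroid p* = (Σwᵢpᵢ)/(Σwᵢ).
Σwᵢ = 309.
Σwᵢxᵢ = 2·8 + 300·0 + 7·1 = 23.
Σwᵢyᵢ = 2·4 + 300·5 + 7·5 = 1543.
x* = 23/309 = 0.07, y* = 1543/309 = 4.99.

(0.07, 4.99)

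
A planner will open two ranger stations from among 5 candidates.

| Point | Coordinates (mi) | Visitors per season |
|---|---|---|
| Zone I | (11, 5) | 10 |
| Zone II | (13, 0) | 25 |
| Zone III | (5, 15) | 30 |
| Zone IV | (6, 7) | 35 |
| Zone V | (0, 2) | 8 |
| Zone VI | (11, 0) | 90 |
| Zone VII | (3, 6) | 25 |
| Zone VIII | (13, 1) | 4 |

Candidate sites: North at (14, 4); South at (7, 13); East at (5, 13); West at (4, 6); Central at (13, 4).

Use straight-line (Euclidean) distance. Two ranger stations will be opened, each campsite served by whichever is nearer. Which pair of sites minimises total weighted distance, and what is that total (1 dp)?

{West, Central}, total 957.0

Evaluate every pair (each demand assigned to the nearer of the two):
  {West, Central}: total = 957.0
  {North, West}: total = 1017.5
  {East, Central}: total = 1088.4
  {South, Central}: total = 1140.5
  {North, East}: total = 1148.9
  {North, South}: total = 1201.0
  {East, West}: total = 1420.6
  {South, West}: total = 1445.4
  {North, Central}: total = 1571.6
  {South, East}: total = 2276.8
Best pair: {West, Central} with total 957.0.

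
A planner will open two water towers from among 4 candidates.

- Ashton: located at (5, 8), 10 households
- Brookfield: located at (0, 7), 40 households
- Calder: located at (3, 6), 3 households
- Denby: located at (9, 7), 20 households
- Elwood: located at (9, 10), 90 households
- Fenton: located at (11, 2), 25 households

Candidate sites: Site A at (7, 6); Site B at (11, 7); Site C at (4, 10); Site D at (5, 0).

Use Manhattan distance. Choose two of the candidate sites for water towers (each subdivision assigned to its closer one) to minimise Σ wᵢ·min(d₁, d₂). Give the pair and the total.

Evaluate every pair (each demand assigned to the nearer of the two):
  {Site B, Site C}: total = 940
  {Site A, Site B}: total = 987
  {Site A, Site C}: total = 1032
  {Site C, Site D}: total = 1135
  {Site B, Site D}: total = 1149
  {Site A, Site D}: total = 1172
Best pair: {Site B, Site C} with total 940.

{Site B, Site C}, total 940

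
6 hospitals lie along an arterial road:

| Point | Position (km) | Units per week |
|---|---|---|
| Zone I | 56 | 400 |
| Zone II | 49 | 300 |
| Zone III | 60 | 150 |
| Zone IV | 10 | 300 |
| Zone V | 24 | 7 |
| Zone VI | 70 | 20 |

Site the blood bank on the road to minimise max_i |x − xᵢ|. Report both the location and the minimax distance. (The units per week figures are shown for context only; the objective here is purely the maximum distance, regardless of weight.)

location 40, max distance 30

The 1-center on a line is the midpoint of the two extreme points: leftmost at 10, rightmost at 70.
Optimal location = (10 + 70)/2 = 40; maximum distance = (70 − 10)/2 = 30.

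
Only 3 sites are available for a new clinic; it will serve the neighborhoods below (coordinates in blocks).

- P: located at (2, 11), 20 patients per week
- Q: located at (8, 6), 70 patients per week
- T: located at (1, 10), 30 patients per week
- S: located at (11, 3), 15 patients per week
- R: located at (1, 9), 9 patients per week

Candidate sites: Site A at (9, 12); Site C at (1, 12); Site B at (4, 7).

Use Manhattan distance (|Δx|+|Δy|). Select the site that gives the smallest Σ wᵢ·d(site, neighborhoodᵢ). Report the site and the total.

Site B, total 860 blocks

Total weighted distance at each candidate:
  Site A (9, 12): total = 1214
  Site C (1, 12): total = 1322
  Site B (4, 7): total = 860
Minimum is at Site B with total 860 blocks.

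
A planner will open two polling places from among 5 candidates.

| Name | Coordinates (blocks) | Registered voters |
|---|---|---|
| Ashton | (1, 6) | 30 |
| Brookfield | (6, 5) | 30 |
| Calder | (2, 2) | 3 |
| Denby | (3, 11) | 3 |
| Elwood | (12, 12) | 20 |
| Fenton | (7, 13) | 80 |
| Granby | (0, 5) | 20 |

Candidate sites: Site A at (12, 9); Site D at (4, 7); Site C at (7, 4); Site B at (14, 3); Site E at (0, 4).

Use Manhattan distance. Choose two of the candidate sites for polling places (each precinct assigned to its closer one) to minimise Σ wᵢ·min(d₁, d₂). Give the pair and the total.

Evaluate every pair (each demand assigned to the nearer of the two):
  {Site A, Site E}: total = 1142
  {Site A, Site D}: total = 1176
  {Site C, Site E}: total = 1192
  {Site D, Site E}: total = 1237
  {Site A, Site C}: total = 1294
  {Site D, Site C}: total = 1316
  {Site D, Site B}: total = 1336
  {Site C, Site B}: total = 1454
  {Site B, Site E}: total = 1862
  {Site A, Site B}: total = 1892
Best pair: {Site A, Site E} with total 1142.

{Site A, Site E}, total 1142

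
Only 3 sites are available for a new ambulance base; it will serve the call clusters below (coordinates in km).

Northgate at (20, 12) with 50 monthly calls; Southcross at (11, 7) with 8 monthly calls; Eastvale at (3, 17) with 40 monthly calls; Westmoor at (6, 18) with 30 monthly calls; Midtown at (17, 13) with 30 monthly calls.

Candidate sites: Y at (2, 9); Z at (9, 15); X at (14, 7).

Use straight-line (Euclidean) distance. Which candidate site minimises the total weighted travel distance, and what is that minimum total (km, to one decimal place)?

Z, total 1263.7 km

Total weighted distance at each candidate:
  Y (2, 9): total = 2069.9
  Z (9, 15): total = 1263.7
  X (14, 7): total = 1618.4
Minimum is at Z with total 1263.7 km.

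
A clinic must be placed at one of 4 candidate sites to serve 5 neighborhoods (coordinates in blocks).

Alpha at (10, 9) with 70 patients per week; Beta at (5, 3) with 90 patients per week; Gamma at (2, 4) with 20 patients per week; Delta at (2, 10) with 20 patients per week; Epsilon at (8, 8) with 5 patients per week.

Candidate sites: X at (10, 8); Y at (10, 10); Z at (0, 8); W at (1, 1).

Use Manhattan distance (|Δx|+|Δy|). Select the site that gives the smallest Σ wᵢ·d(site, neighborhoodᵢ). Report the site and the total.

Total weighted distance at each candidate:
  X (10, 8): total = 1420
  Y (10, 10): total = 1610
  Z (0, 8): total = 1910
  W (1, 1): total = 2080
Minimum is at X with total 1420 blocks.

X, total 1420 blocks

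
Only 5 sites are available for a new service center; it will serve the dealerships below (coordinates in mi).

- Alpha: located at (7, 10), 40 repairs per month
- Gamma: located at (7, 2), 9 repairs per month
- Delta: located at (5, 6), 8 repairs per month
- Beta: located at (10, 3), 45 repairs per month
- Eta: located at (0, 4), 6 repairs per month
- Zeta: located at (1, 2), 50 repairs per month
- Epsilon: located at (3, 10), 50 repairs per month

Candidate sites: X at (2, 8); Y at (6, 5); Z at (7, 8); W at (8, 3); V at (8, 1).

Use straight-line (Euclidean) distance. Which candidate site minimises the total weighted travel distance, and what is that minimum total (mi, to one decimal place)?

Y, total 1064.6 mi

Total weighted distance at each candidate:
  X (2, 8): total = 1181.8
  Y (6, 5): total = 1064.6
  Z (7, 8): total = 1115.3
  W (8, 3): total = 1251.6
  V (8, 1): total = 1468.5
Minimum is at Y with total 1064.6 mi.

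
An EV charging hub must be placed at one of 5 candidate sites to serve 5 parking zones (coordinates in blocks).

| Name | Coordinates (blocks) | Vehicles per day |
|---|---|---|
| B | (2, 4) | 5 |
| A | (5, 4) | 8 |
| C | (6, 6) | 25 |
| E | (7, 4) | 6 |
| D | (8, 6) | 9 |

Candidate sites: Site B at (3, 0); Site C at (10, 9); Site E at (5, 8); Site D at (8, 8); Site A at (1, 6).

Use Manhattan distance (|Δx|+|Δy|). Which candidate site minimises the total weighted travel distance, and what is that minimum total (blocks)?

Site E, total 223 blocks

Total weighted distance at each candidate:
  Site B (3, 0): total = 445
  Site C (10, 9): total = 413
  Site E (5, 8): total = 223
  Site D (8, 8): total = 254
  Site A (1, 6): total = 299
Minimum is at Site E with total 223 blocks.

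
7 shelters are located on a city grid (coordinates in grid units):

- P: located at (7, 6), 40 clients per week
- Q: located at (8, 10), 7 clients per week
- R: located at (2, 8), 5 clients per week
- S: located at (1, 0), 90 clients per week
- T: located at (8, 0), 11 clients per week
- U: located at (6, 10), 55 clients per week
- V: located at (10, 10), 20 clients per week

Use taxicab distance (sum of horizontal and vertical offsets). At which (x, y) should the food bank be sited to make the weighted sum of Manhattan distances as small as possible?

(6, 6)

Manhattan distance separates: Σwᵢ(|x−xᵢ|+|y−yᵢ|) = Σwᵢ|x−xᵢ| + Σwᵢ|y−yᵢ|, so x and y are optimised independently as 1-D weighted medians.
Total weight W = 228; half = 114.
x-coordinate, sorted with cumulative weight:
  x=1 (S, w=90) cum 90
  x=2 (R, w=5) cum 95
  x=6 (U, w=55) cum 150  ← median
  x=7 (P, w=40) cum 190
  x=8 (Q, w=7) cum 197
  x=8 (T, w=11) cum 208
  x=10 (V, w=20) cum 228
⇒ x* = 6
y-coordinate, sorted with cumulative weight:
  y=0 (S, w=90) cum 90
  y=0 (T, w=11) cum 101
  y=6 (P, w=40) cum 141  ← median
  y=8 (R, w=5) cum 146
  y=10 (Q, w=7) cum 153
  y=10 (U, w=55) cum 208
  y=10 (V, w=20) cum 228
⇒ y* = 6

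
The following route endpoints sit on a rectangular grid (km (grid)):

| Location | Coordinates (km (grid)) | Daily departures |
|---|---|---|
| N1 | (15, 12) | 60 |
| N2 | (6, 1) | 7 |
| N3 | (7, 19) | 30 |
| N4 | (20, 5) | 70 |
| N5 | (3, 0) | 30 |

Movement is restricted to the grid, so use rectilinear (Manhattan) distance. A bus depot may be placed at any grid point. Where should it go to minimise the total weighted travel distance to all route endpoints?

(15, 5)

Manhattan distance separates: Σwᵢ(|x−xᵢ|+|y−yᵢ|) = Σwᵢ|x−xᵢ| + Σwᵢ|y−yᵢ|, so x and y are optimised independently as 1-D weighted medians.
Total weight W = 197; half = 98.5.
x-coordinate, sorted with cumulative weight:
  x=3 (N5, w=30) cum 30
  x=6 (N2, w=7) cum 37
  x=7 (N3, w=30) cum 67
  x=15 (N1, w=60) cum 127  ← median
  x=20 (N4, w=70) cum 197
⇒ x* = 15
y-coordinate, sorted with cumulative weight:
  y=0 (N5, w=30) cum 30
  y=1 (N2, w=7) cum 37
  y=5 (N4, w=70) cum 107  ← median
  y=12 (N1, w=60) cum 167
  y=19 (N3, w=30) cum 197
⇒ y* = 5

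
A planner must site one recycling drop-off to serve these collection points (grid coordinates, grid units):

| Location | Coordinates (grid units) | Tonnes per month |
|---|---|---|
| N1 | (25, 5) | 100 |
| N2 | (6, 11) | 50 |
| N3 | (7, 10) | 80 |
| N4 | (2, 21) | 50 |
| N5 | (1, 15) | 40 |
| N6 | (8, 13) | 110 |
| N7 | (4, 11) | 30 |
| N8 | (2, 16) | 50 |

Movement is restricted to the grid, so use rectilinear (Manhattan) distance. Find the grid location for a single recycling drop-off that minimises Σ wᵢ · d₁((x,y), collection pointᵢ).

Manhattan distance separates: Σwᵢ(|x−xᵢ|+|y−yᵢ|) = Σwᵢ|x−xᵢ| + Σwᵢ|y−yᵢ|, so x and y are optimised independently as 1-D weighted medians.
Total weight W = 510; half = 255.
x-coordinate, sorted with cumulative weight:
  x=1 (N5, w=40) cum 40
  x=2 (N4, w=50) cum 90
  x=2 (N8, w=50) cum 140
  x=4 (N7, w=30) cum 170
  x=6 (N2, w=50) cum 220
  x=7 (N3, w=80) cum 300  ← median
  x=8 (N6, w=110) cum 410
  x=25 (N1, w=100) cum 510
⇒ x* = 7
y-coordinate, sorted with cumulative weight:
  y=5 (N1, w=100) cum 100
  y=10 (N3, w=80) cum 180
  y=11 (N2, w=50) cum 230
  y=11 (N7, w=30) cum 260  ← median
  y=13 (N6, w=110) cum 370
  y=15 (N5, w=40) cum 410
  y=16 (N8, w=50) cum 460
  y=21 (N4, w=50) cum 510
⇒ y* = 11

(7, 11)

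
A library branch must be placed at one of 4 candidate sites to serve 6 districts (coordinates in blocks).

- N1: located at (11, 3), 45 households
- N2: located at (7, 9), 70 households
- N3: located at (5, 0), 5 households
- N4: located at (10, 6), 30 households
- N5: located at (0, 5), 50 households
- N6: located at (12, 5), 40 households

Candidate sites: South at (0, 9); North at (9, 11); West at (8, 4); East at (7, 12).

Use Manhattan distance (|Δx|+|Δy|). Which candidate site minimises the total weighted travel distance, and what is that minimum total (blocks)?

Total weighted distance at each candidate:
  South (0, 9): total = 2555
  North (9, 11): total = 2095
  West (8, 4): total = 1405
  East (7, 12): total = 2315
Minimum is at West with total 1405 blocks.

West, total 1405 blocks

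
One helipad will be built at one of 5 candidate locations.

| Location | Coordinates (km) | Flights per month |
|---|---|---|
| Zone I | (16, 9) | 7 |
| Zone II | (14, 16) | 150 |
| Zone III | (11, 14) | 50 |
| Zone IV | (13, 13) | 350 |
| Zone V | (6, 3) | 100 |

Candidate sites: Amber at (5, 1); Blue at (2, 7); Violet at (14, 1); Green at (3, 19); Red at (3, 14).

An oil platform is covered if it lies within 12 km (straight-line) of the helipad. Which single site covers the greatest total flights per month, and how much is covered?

Red, covering 650

Coverage radius r = 12 km; a point is covered iff (Δx)²+(Δy)² ≤ 12² = 144.
  Amber (5, 1): covers {Zone V} → 100
  Blue (2, 7): covers {Zone III, Zone V} → 150
  Violet (14, 1): covers {Zone I, Zone V} → 107
  Green (3, 19): covers {Zone II, Zone III, Zone IV} → 550
  Red (3, 14): covers {Zone II, Zone III, Zone IV, Zone V} → 650
Maximum coverage at Red: 650 flights per month.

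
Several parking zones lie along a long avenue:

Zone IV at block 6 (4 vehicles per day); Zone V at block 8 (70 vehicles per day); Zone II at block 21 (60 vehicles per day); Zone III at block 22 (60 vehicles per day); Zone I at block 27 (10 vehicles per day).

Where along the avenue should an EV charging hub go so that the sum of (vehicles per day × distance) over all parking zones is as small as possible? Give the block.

For a sum of weighted absolute distances on a line, the optimum is the weighted median (not the mean). Total weight W = 204; half-weight = 102.
Sort by position and accumulate weight:
  block 6 (Zone IV, w=4) → cum 4
  block 8 (Zone V, w=70) → cum 74
  block 21 (Zone II, w=60) → cum 134  ≥ 102 → median here
  block 22 (Zone III, w=60) → cum 194
  block 27 (Zone I, w=10) → cum 204
Optimal location: block 21.

x = 21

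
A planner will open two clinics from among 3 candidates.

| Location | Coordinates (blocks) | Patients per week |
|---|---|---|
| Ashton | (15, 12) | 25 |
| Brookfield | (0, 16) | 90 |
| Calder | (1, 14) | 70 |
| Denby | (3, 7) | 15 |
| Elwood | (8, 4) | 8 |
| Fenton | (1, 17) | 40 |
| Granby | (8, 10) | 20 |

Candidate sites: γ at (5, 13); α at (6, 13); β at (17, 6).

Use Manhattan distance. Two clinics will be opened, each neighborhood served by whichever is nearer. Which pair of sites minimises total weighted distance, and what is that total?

Evaluate every pair (each demand assigned to the nearer of the two):
  {γ, β}: total = 1918
  {γ, α}: total = 1948
  {α, β}: total = 2113
Best pair: {γ, β} with total 1918.

{γ, β}, total 1918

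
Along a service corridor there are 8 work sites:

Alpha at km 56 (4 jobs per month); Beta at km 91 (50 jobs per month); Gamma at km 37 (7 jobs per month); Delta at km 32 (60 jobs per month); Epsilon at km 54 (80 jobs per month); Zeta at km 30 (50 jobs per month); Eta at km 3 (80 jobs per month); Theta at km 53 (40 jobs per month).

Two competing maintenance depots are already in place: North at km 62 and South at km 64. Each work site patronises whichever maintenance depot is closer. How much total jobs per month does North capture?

The indifferent point is the midpoint (62+64)/2 = 63; work sites left of it (closer to North at 62) go to North, those right go to South.
  Eta at 3 (w=80) → North
  Zeta at 30 (w=50) → North
  Delta at 32 (w=60) → North
  Gamma at 37 (w=7) → North
  Theta at 53 (w=40) → North
  Epsilon at 54 (w=80) → North
  Alpha at 56 (w=4) → North
  Beta at 91 (w=50) → South
North captures 321; South captures 50.

321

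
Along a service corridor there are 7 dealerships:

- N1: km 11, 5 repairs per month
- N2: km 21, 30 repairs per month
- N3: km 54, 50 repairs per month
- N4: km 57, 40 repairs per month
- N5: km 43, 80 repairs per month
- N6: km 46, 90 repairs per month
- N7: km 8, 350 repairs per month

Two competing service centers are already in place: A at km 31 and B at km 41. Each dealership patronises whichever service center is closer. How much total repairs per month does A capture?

385

The indifferent point is the midpoint (31+41)/2 = 36; dealerships left of it (closer to A at 31) go to A, those right go to B.
  N7 at 8 (w=350) → A
  N1 at 11 (w=5) → A
  N2 at 21 (w=30) → A
  N5 at 43 (w=80) → B
  N6 at 46 (w=90) → B
  N3 at 54 (w=50) → B
  N4 at 57 (w=40) → B
A captures 385; B captures 260.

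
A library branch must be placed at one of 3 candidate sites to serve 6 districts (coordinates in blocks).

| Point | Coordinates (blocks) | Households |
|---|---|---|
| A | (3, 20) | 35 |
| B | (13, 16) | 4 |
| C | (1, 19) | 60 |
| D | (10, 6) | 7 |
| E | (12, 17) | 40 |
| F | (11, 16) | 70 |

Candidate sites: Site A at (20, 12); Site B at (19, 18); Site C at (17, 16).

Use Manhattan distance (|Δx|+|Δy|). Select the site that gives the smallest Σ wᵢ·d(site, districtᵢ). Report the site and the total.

Total weighted distance at each candidate:
  Site A (20, 12): total = 4021
  Site B (19, 18): total = 2969
  Site C (17, 16): total = 2565
Minimum is at Site C with total 2565 blocks.

Site C, total 2565 blocks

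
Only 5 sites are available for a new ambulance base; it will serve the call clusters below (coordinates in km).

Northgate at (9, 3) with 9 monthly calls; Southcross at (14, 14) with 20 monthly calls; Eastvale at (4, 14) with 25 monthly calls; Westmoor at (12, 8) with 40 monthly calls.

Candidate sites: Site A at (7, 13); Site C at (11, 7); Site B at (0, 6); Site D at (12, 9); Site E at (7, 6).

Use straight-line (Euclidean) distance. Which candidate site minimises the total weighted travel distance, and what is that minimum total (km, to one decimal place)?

Site D, total 443.9 km

Total weighted distance at each candidate:
  Site A (7, 13): total = 595.1
  Site C (11, 7): total = 496.6
  Site B (0, 6): total = 1118.1
  Site D (12, 9): total = 443.9
  Site E (7, 6): total = 674.1
Minimum is at Site D with total 443.9 km.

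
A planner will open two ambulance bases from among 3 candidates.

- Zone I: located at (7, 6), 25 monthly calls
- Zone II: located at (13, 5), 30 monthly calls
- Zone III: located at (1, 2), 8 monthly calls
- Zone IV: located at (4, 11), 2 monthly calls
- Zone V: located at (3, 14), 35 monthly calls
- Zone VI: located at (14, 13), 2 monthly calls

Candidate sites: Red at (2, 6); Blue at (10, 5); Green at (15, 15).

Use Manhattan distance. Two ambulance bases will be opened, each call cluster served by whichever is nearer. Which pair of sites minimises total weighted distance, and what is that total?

Evaluate every pair (each demand assigned to the nearer of the two):
  {Red, Blue}: total = 583
  {Blue, Green}: total = 771
  {Red, Green}: total = 860
Best pair: {Red, Blue} with total 583.

{Red, Blue}, total 583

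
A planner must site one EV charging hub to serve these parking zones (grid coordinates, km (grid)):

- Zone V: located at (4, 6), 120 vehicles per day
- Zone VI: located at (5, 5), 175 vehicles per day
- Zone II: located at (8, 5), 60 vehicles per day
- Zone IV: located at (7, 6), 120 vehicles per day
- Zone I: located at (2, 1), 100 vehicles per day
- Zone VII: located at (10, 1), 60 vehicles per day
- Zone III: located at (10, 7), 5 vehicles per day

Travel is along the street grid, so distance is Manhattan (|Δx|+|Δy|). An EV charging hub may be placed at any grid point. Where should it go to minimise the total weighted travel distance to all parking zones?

Manhattan distance separates: Σwᵢ(|x−xᵢ|+|y−yᵢ|) = Σwᵢ|x−xᵢ| + Σwᵢ|y−yᵢ|, so x and y are optimised independently as 1-D weighted medians.
Total weight W = 640; half = 320.
x-coordinate, sorted with cumulative weight:
  x=2 (Zone I, w=100) cum 100
  x=4 (Zone V, w=120) cum 220
  x=5 (Zone VI, w=175) cum 395  ← median
  x=7 (Zone IV, w=120) cum 515
  x=8 (Zone II, w=60) cum 575
  x=10 (Zone VII, w=60) cum 635
  x=10 (Zone III, w=5) cum 640
⇒ x* = 5
y-coordinate, sorted with cumulative weight:
  y=1 (Zone I, w=100) cum 100
  y=1 (Zone VII, w=60) cum 160
  y=5 (Zone VI, w=175) cum 335  ← median
  y=5 (Zone II, w=60) cum 395
  y=6 (Zone V, w=120) cum 515
  y=6 (Zone IV, w=120) cum 635
  y=7 (Zone III, w=5) cum 640
⇒ y* = 5

(5, 5)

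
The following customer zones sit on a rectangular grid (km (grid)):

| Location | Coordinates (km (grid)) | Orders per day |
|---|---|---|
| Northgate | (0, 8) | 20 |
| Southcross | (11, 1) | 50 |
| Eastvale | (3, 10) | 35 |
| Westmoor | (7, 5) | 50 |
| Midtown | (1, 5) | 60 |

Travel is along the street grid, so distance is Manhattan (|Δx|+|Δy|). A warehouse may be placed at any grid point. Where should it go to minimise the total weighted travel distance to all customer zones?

(3, 5)

Manhattan distance separates: Σwᵢ(|x−xᵢ|+|y−yᵢ|) = Σwᵢ|x−xᵢ| + Σwᵢ|y−yᵢ|, so x and y are optimised independently as 1-D weighted medians.
Total weight W = 215; half = 107.5.
x-coordinate, sorted with cumulative weight:
  x=0 (Northgate, w=20) cum 20
  x=1 (Midtown, w=60) cum 80
  x=3 (Eastvale, w=35) cum 115  ← median
  x=7 (Westmoor, w=50) cum 165
  x=11 (Southcross, w=50) cum 215
⇒ x* = 3
y-coordinate, sorted with cumulative weight:
  y=1 (Southcross, w=50) cum 50
  y=5 (Westmoor, w=50) cum 100
  y=5 (Midtown, w=60) cum 160  ← median
  y=8 (Northgate, w=20) cum 180
  y=10 (Eastvale, w=35) cum 215
⇒ y* = 5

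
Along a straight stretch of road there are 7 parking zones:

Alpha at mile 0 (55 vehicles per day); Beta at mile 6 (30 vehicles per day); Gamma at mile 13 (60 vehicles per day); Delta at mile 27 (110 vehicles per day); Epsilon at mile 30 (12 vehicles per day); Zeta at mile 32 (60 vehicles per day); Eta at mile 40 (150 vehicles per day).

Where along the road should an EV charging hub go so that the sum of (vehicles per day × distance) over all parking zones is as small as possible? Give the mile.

x = 27

For a sum of weighted absolute distances on a line, the optimum is the weighted median (not the mean). Total weight W = 477; half-weight = 238.5.
Sort by position and accumulate weight:
  mile 0 (Alpha, w=55) → cum 55
  mile 6 (Beta, w=30) → cum 85
  mile 13 (Gamma, w=60) → cum 145
  mile 27 (Delta, w=110) → cum 255  ≥ 238.5 → median here
  mile 30 (Epsilon, w=12) → cum 267
  mile 32 (Zeta, w=60) → cum 327
  mile 40 (Eta, w=150) → cum 477
Optimal location: mile 27.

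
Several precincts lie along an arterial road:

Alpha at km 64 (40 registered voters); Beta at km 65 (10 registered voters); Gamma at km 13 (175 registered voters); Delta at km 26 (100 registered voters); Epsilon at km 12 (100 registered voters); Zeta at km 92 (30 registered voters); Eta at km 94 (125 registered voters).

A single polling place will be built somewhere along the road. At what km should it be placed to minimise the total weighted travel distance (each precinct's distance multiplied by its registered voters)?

x = 26

For a sum of weighted absolute distances on a line, the optimum is the weighted median (not the mean). Total weight W = 580; half-weight = 290.
Sort by position and accumulate weight:
  km 12 (Epsilon, w=100) → cum 100
  km 13 (Gamma, w=175) → cum 275
  km 26 (Delta, w=100) → cum 375  ≥ 290 → median here
  km 64 (Alpha, w=40) → cum 415
  km 65 (Beta, w=10) → cum 425
  km 92 (Zeta, w=30) → cum 455
  km 94 (Eta, w=125) → cum 580
Optimal location: km 26.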